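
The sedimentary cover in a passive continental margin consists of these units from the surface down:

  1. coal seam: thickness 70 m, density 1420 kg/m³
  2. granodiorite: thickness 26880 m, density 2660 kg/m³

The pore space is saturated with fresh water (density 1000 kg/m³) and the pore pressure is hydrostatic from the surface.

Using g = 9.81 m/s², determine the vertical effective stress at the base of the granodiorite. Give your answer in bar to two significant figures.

Overburden (lithostatic) stress σ_v:
coal seam: 1420 kg/m³ × 9.81 m/s² × 70 m = 9.751×10^5 Pa = 0.9751 MPa
granodiorite: 2660 kg/m³ × 9.81 m/s² × 26880 m = 7.014×10^8 Pa = 701.4 MPa
Total = 0.9751 + 701.4 = 702.40 MPa
Pore pressure P_p = 1000 kg/m³ × 9.81 m/s² × 26950 m = 2.644×10^8 Pa = 264.4 MPa
Effective stress σ' = σ_v − P_p = 702.4 − 264.4 = 438.02 MPa = 4380.2 bar

4400 bar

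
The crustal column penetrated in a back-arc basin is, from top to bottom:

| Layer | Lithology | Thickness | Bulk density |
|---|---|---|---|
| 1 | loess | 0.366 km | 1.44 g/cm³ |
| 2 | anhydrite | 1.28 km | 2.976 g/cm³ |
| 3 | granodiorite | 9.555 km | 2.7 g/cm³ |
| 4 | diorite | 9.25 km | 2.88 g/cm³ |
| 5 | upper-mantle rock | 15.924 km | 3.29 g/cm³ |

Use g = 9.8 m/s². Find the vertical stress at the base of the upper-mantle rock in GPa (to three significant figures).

1.07 GPa

loess: 1440 kg/m³ × 9.8 m/s² × 366 m = 5.165×10^6 Pa = 5.165×10^-3 GPa
anhydrite: 2976 kg/m³ × 9.8 m/s² × 1280 m = 3.733×10^7 Pa = 0.03733 GPa
granodiorite: 2700 kg/m³ × 9.8 m/s² × 9555 m = 2.528×10^8 Pa = 0.2528 GPa
diorite: 2880 kg/m³ × 9.8 m/s² × 9250 m = 2.611×10^8 Pa = 0.2611 GPa
upper-mantle rock: 3290 kg/m³ × 9.8 m/s² × 15924 m = 5.134×10^8 Pa = 0.5134 GPa
Total = 5.165×10^-3 + 0.03733 + 0.2528 + 0.2611 + 0.5134 = 1.0698 GPa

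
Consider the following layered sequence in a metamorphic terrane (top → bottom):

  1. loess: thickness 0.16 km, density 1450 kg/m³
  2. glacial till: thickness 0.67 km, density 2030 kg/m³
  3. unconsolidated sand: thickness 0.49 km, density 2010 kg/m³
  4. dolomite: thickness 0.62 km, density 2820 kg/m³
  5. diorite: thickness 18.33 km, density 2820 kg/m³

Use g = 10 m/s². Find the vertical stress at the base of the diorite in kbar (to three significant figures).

loess: 1450 kg/m³ × 10 m/s² × 160 m = 2.320×10^6 Pa = 0.02320 kbar
glacial till: 2030 kg/m³ × 10 m/s² × 670 m = 1.360×10^7 Pa = 0.1360 kbar
unconsolidated sand: 2010 kg/m³ × 10 m/s² × 490 m = 9.849×10^6 Pa = 0.09849 kbar
dolomite: 2820 kg/m³ × 10 m/s² × 620 m = 1.748×10^7 Pa = 0.1748 kbar
diorite: 2820 kg/m³ × 10 m/s² × 18330 m = 5.169×10^8 Pa = 5.169 kbar
Total = 0.02320 + 0.1360 + 0.09849 + 0.1748 + 5.169 = 5.6016 kbar

5.60 kbar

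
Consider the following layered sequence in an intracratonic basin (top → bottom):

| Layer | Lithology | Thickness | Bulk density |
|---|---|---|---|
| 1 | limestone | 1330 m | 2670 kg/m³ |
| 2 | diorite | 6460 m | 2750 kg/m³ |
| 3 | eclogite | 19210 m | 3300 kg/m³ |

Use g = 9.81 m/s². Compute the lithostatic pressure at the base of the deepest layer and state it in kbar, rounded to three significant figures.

limestone: 2670 kg/m³ × 9.81 m/s² × 1330 m = 3.484×10^7 Pa = 0.3484 kbar
diorite: 2750 kg/m³ × 9.81 m/s² × 6460 m = 1.743×10^8 Pa = 1.743 kbar
eclogite: 3300 kg/m³ × 9.81 m/s² × 19210 m = 6.219×10^8 Pa = 6.219 kbar
Total = 0.3484 + 1.743 + 6.219 = 8.3100 kbar

8.31 kbar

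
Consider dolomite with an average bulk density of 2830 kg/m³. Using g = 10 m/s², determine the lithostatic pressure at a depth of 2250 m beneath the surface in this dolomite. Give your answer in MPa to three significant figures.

63.7 MPa

dolomite: 2830 kg/m³ × 10 m/s² × 2250 m = 6.367×10^7 Pa = 63.67 MPa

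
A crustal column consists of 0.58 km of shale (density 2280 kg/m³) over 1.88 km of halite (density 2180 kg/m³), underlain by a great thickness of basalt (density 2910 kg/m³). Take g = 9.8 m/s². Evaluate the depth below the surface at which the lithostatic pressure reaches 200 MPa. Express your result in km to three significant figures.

Pressure at base of upper layers: 2280×9.8×580 + 2180×9.8×1880 = 5.312×10^7 Pa = 53.12 MPa
Remaining pressure to be supplied by basalt: 2.000×10^8 − 5.312×10^7 = 1.469×10^8 Pa
Additional depth in basalt = 1.469×10^8 Pa / (2910 kg/m³ × 9.8 m/s²) = 5150.3 m
Total depth = 2460 m + 5150.3 m = 7610.3 m
= 7.6103 km

7.61 km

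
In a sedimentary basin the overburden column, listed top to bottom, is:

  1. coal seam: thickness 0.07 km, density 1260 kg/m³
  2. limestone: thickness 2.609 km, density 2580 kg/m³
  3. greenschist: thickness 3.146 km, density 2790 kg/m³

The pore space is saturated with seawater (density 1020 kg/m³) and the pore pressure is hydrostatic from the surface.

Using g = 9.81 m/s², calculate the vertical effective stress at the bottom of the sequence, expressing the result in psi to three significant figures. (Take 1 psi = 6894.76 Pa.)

Overburden (lithostatic) stress σ_v:
coal seam: 1260 kg/m³ × 9.81 m/s² × 70 m = 8.652×10^5 Pa = 0.8652 MPa
limestone: 2580 kg/m³ × 9.81 m/s² × 2609 m = 6.603×10^7 Pa = 66.03 MPa
greenschist: 2790 kg/m³ × 9.81 m/s² × 3146 m = 8.611×10^7 Pa = 86.11 MPa
Total = 0.8652 + 66.03 + 86.11 = 153.00 MPa
Pore pressure P_p = 1020 kg/m³ × 9.81 m/s² × 5825 m = 5.829×10^7 Pa = 58.29 MPa
Effective stress σ' = σ_v − P_p = 153.0 − 58.29 = 94.718 MPa = 13738 psi

13700 psi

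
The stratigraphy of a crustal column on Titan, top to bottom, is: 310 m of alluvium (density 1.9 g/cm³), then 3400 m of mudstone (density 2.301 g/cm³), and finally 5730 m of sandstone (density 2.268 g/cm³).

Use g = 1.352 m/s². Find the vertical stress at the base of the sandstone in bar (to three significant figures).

alluvium: 1900 kg/m³ × 1.352 m/s² × 310 m = 7.963×10^5 Pa = 7.963 bar
mudstone: 2301 kg/m³ × 1.352 m/s² × 3400 m = 1.058×10^7 Pa = 105.8 bar
sandstone: 2268 kg/m³ × 1.352 m/s² × 5730 m = 1.757×10^7 Pa = 175.7 bar
Total = 7.963 + 105.8 + 175.7 = 289.44 bar

289 bar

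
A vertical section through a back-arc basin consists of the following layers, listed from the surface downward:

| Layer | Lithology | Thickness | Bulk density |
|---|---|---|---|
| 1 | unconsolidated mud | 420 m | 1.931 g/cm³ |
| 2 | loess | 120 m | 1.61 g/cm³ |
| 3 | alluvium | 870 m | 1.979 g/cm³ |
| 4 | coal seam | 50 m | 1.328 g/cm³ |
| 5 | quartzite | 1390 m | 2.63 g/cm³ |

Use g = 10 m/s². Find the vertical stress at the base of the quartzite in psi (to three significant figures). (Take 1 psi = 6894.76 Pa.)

9350 psi

unconsolidated mud: 1931 kg/m³ × 10 m/s² × 420 m = 8.110×10^6 Pa = 1176 psi
loess: 1610 kg/m³ × 10 m/s² × 120 m = 1.932×10^6 Pa = 280.2 psi
alluvium: 1979 kg/m³ × 10 m/s² × 870 m = 1.722×10^7 Pa = 2497 psi
coal seam: 1328 kg/m³ × 10 m/s² × 50 m = 6.640×10^5 Pa = 96.31 psi
quartzite: 2630 kg/m³ × 10 m/s² × 1390 m = 3.656×10^7 Pa = 5302 psi
Total = 1176 + 280.2 + 2497 + 96.31 + 5302 = 9352.1 psi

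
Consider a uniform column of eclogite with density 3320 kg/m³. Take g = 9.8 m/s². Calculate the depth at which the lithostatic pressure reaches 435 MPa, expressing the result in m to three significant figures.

h = P/(ρg) = 435 MPa / (3320 kg/m³ × 9.8 m/s²) = 4.350×10^8 Pa / 32536 Pa/m = 13370 m

13400 m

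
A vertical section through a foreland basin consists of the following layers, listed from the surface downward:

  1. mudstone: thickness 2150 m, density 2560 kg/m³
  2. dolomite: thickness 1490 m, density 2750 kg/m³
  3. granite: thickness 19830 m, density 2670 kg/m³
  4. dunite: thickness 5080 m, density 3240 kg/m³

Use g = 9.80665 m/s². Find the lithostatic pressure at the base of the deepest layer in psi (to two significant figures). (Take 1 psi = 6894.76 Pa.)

110000 psi

mudstone: 2560 kg/m³ × 9.80665 m/s² × 2150 m = 5.398×10^7 Pa = 7829 psi
dolomite: 2750 kg/m³ × 9.80665 m/s² × 1490 m = 4.018×10^7 Pa = 5828 psi
granite: 2670 kg/m³ × 9.80665 m/s² × 19830 m = 5.192×10^8 Pa = 75307 psi
dunite: 3240 kg/m³ × 9.80665 m/s² × 5080 m = 1.614×10^8 Pa = 23410 psi
Total = 7829 + 5828 + 75307 + 23410 = 1.1237×10^5 psi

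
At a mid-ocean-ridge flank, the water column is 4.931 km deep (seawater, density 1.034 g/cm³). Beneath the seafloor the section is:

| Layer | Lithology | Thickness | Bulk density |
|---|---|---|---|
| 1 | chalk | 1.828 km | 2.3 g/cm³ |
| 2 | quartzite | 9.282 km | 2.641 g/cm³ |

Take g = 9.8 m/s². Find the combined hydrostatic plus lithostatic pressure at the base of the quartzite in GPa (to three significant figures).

seawater: 1034 kg/m³ × 9.8 m/s² × 4931 m = 4.997×10^7 Pa = 0.04997 GPa
chalk: 2300 kg/m³ × 9.8 m/s² × 1828 m = 4.120×10^7 Pa = 0.04120 GPa
quartzite: 2641 kg/m³ × 9.8 m/s² × 9282 m = 2.402×10^8 Pa = 0.2402 GPa
Total = 0.04997 + 0.04120 + 0.2402 = 0.33140 GPa

0.331 GPa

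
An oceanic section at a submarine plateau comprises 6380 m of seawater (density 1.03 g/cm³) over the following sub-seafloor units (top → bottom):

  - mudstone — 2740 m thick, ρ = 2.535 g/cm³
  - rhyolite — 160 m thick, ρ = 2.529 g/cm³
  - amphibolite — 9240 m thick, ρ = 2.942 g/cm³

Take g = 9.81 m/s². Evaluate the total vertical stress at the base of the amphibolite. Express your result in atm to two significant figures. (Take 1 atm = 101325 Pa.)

4000 atm

seawater: 1030 kg/m³ × 9.81 m/s² × 6380 m = 6.447×10^7 Pa = 636.2 atm
mudstone: 2535 kg/m³ × 9.81 m/s² × 2740 m = 6.814×10^7 Pa = 672.5 atm
rhyolite: 2529 kg/m³ × 9.81 m/s² × 160 m = 3.970×10^6 Pa = 39.18 atm
amphibolite: 2942 kg/m³ × 9.81 m/s² × 9240 m = 2.667×10^8 Pa = 2632 atm
Total = 636.2 + 672.5 + 39.18 + 2632 = 3979.8 atm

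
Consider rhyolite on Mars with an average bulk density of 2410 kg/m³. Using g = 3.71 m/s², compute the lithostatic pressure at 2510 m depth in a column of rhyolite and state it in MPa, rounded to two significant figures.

22 MPa

rhyolite: 2410 kg/m³ × 3.71 m/s² × 2510 m = 2.244×10^7 Pa = 22.44 MPa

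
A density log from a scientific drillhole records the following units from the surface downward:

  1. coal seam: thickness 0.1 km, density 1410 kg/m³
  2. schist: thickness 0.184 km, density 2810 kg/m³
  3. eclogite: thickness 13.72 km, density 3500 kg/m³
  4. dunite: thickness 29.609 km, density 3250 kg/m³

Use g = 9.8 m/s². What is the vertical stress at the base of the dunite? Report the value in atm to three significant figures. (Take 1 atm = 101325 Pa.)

14000 atm

coal seam: 1410 kg/m³ × 9.8 m/s² × 100 m = 1.382×10^6 Pa = 13.64 atm
schist: 2810 kg/m³ × 9.8 m/s² × 184 m = 5.067×10^6 Pa = 50.01 atm
eclogite: 3500 kg/m³ × 9.8 m/s² × 13720 m = 4.706×10^8 Pa = 4644 atm
dunite: 3250 kg/m³ × 9.8 m/s² × 29609 m = 9.430×10^8 Pa = 9307 atm
Total = 13.64 + 50.01 + 4644 + 9307 = 14015 atm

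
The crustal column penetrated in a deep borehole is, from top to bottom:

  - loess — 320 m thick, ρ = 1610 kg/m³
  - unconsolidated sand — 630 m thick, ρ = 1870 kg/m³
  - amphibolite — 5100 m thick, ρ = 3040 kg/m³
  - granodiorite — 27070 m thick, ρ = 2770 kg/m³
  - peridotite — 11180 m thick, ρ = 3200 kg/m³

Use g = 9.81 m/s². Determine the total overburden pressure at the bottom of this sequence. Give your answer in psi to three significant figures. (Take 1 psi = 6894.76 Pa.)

182000 psi

loess: 1610 kg/m³ × 9.81 m/s² × 320 m = 5.054×10^6 Pa = 733.0 psi
unconsolidated sand: 1870 kg/m³ × 9.81 m/s² × 630 m = 1.156×10^7 Pa = 1676 psi
amphibolite: 3040 kg/m³ × 9.81 m/s² × 5100 m = 1.521×10^8 Pa = 22059 psi
granodiorite: 2770 kg/m³ × 9.81 m/s² × 27070 m = 7.356×10^8 Pa = 1.067×10^5 psi
peridotite: 3200 kg/m³ × 9.81 m/s² × 11180 m = 3.510×10^8 Pa = 50903 psi
Total = 733.0 + 1676 + 22059 + 1.067×10^5 + 50903 = 1.8206×10^5 psi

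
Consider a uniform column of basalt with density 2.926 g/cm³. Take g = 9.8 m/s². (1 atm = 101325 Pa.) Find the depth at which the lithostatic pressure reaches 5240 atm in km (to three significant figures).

18.5 km

h = P/(ρg) = 5240 atm / (2926 kg/m³ × 9.8 m/s²) = 5.309×10^8 Pa / 28675 Pa/m = 18516 m
= 18.516 km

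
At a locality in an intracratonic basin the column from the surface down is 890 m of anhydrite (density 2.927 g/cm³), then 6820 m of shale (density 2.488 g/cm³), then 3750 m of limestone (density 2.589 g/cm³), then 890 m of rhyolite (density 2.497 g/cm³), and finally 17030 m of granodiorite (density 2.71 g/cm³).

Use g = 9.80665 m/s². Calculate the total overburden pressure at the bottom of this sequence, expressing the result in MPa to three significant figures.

anhydrite: 2927 kg/m³ × 9.80665 m/s² × 890 m = 2.555×10^7 Pa = 25.55 MPa
shale: 2488 kg/m³ × 9.80665 m/s² × 6820 m = 1.664×10^8 Pa = 166.4 MPa
limestone: 2589 kg/m³ × 9.80665 m/s² × 3750 m = 9.521×10^7 Pa = 95.21 MPa
rhyolite: 2497 kg/m³ × 9.80665 m/s² × 890 m = 2.179×10^7 Pa = 21.79 MPa
granodiorite: 2710 kg/m³ × 9.80665 m/s² × 17030 m = 4.526×10^8 Pa = 452.6 MPa
Total = 25.55 + 166.4 + 95.21 + 21.79 + 452.6 = 761.54 MPa

762 MPa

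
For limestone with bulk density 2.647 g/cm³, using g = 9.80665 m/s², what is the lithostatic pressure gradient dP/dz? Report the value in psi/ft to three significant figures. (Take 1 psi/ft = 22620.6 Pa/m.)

1.15 psi/ft

dP/dz = ρg = 2647 kg/m³ × 9.80665 m/s² = 25958 Pa/m
= 25958 Pa/m × (1 psi/ft / 22621 Pa/m) = 1.1475 psi/ft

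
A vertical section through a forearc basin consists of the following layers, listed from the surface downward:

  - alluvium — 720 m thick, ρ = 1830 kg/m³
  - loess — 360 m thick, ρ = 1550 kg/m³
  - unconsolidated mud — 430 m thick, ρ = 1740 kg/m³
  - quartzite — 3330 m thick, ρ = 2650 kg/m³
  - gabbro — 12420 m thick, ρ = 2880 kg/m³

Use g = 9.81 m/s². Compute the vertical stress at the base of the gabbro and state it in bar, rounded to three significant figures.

4630 bar

alluvium: 1830 kg/m³ × 9.81 m/s² × 720 m = 1.293×10^7 Pa = 129.3 bar
loess: 1550 kg/m³ × 9.81 m/s² × 360 m = 5.474×10^6 Pa = 54.74 bar
unconsolidated mud: 1740 kg/m³ × 9.81 m/s² × 430 m = 7.340×10^6 Pa = 73.40 bar
quartzite: 2650 kg/m³ × 9.81 m/s² × 3330 m = 8.657×10^7 Pa = 865.7 bar
gabbro: 2880 kg/m³ × 9.81 m/s² × 12420 m = 3.509×10^8 Pa = 3509 bar
Total = 129.3 + 54.74 + 73.40 + 865.7 + 3509 = 4632.1 bar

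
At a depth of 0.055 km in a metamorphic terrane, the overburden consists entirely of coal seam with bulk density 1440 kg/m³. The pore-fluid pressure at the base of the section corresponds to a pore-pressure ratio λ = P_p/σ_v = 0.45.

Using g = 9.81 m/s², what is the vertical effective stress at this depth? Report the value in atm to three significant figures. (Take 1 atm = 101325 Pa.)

4.22 atm

Overburden (lithostatic) stress σ_v:
coal seam: 1440 kg/m³ × 9.81 m/s² × 55 m = 7.770×10^5 Pa = 0.7770 MPa
Pore pressure P_p = λ·σ_v = 0.45 × 0.7770 MPa = 0.3496 MPa
Effective stress σ' = σ_v − P_p = 0.7770 − 0.3496 = 0.42732 MPa = 4.2174 atm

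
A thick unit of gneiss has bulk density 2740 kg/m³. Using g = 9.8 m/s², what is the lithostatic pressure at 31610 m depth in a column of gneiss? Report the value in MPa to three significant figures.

gneiss: 2740 kg/m³ × 9.8 m/s² × 31610 m = 8.488×10^8 Pa = 848.8 MPa

849 MPa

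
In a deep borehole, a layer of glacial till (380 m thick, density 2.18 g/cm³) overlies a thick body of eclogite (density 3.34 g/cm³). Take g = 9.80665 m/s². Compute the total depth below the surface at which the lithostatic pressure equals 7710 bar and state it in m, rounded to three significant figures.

23700 m

Pressure at base of upper layers: 2180×9.80665×380 = 8.124×10^6 Pa = 81.24 bar
Remaining pressure to be supplied by eclogite: 7.710×10^8 − 8.124×10^6 = 7.629×10^8 Pa
Additional depth in eclogite = 7.629×10^8 Pa / (3340 kg/m³ × 9.80665 m/s²) = 23291 m
Total depth = 380 m + 23291 m = 23671 m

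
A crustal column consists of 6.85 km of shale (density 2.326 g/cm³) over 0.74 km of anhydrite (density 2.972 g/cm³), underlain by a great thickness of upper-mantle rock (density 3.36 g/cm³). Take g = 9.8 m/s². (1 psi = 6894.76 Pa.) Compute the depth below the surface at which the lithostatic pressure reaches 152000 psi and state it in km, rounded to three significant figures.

Pressure at base of upper layers: 2326×9.8×6850 + 2972×9.8×740 = 1.777×10^8 Pa = 25773 psi
Remaining pressure to be supplied by upper-mantle rock: 1.048×10^9 − 1.777×10^8 = 8.703×10^8 Pa
Additional depth in upper-mantle rock = 8.703×10^8 Pa / (3360 kg/m³ × 9.8 m/s²) = 26431 m
Total depth = 7590 m + 26431 m = 34021 m
= 34.021 km

34.0 km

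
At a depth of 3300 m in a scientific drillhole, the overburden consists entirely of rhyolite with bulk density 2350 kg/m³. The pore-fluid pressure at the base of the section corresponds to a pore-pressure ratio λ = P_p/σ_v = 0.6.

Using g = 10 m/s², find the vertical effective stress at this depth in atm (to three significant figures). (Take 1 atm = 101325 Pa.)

306 atm

Overburden (lithostatic) stress σ_v:
rhyolite: 2350 kg/m³ × 10 m/s² × 3300 m = 7.755×10^7 Pa = 77.55 MPa
Pore pressure P_p = λ·σ_v = 0.6 × 77.55 MPa = 46.53 MPa
Effective stress σ' = σ_v − P_p = 77.55 − 46.53 = 31.020 MPa = 306.14 atm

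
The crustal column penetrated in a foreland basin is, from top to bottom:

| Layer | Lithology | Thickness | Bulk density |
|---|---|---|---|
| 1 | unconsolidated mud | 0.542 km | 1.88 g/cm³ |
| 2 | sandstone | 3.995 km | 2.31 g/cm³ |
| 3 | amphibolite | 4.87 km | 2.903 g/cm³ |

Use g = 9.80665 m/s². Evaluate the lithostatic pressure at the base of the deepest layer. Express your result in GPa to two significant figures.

0.24 GPa

unconsolidated mud: 1880 kg/m³ × 9.80665 m/s² × 542 m = 9.993×10^6 Pa = 9.993×10^-3 GPa
sandstone: 2310 kg/m³ × 9.80665 m/s² × 3995 m = 9.050×10^7 Pa = 0.09050 GPa
amphibolite: 2903 kg/m³ × 9.80665 m/s² × 4870 m = 1.386×10^8 Pa = 0.1386 GPa
Total = 9.993×10^-3 + 0.09050 + 0.1386 = 0.23914 GPa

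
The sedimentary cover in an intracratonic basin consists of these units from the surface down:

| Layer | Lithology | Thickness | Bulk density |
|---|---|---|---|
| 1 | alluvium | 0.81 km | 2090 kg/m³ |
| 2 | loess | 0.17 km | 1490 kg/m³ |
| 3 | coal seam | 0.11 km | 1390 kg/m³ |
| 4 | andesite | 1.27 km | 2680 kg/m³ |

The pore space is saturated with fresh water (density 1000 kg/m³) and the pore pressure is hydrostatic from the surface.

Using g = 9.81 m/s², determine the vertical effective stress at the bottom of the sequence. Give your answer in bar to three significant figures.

308 bar

Overburden (lithostatic) stress σ_v:
alluvium: 2090 kg/m³ × 9.81 m/s² × 810 m = 1.661×10^7 Pa = 16.61 MPa
loess: 1490 kg/m³ × 9.81 m/s² × 170 m = 2.485×10^6 Pa = 2.485 MPa
coal seam: 1390 kg/m³ × 9.81 m/s² × 110 m = 1.500×10^6 Pa = 1.500 MPa
andesite: 2680 kg/m³ × 9.81 m/s² × 1270 m = 3.339×10^7 Pa = 33.39 MPa
Total = 16.61 + 2.485 + 1.500 + 33.39 = 53.981 MPa
Pore pressure P_p = 1000 kg/m³ × 9.81 m/s² × 2360 m = 2.315×10^7 Pa = 23.15 MPa
Effective stress σ' = σ_v − P_p = 53.98 − 23.15 = 30.830 MPa = 308.30 bar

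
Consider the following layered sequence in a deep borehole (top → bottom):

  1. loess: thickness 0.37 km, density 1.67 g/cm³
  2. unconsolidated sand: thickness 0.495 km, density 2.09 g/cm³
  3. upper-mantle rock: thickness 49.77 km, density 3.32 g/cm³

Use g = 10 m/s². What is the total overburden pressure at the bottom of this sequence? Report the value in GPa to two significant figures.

1.7 GPa

loess: 1670 kg/m³ × 10 m/s² × 370 m = 6.179×10^6 Pa = 6.179×10^-3 GPa
unconsolidated sand: 2090 kg/m³ × 10 m/s² × 495 m = 1.035×10^7 Pa = 0.01035 GPa
upper-mantle rock: 3320 kg/m³ × 10 m/s² × 49770 m = 1.652×10^9 Pa = 1.652 GPa
Total = 6.179×10^-3 + 0.01035 + 1.652 = 1.6689 GPa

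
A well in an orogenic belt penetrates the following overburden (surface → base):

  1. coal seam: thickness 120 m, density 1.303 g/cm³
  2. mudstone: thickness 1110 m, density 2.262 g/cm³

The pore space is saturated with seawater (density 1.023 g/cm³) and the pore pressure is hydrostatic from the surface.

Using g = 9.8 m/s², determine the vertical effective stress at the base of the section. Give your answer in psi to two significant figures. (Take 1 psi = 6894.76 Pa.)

Overburden (lithostatic) stress σ_v:
coal seam: 1303 kg/m³ × 9.8 m/s² × 120 m = 1.532×10^6 Pa = 1.532 MPa
mudstone: 2262 kg/m³ × 9.8 m/s² × 1110 m = 2.461×10^7 Pa = 24.61 MPa
Total = 1.532 + 24.61 = 26.138 MPa
Pore pressure P_p = 1023 kg/m³ × 9.8 m/s² × 1230 m = 1.233×10^7 Pa = 12.33 MPa
Effective stress σ' = σ_v − P_p = 26.14 − 12.33 = 13.807 MPa = 2002.6 psi

2000 psi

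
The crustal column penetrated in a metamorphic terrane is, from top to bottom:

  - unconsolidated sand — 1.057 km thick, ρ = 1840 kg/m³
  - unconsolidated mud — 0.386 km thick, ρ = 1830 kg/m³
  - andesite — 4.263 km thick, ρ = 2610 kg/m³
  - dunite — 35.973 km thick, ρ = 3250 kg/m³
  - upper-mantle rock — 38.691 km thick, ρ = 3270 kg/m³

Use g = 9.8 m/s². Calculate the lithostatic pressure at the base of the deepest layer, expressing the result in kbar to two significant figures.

25 kbar

unconsolidated sand: 1840 kg/m³ × 9.8 m/s² × 1057 m = 1.906×10^7 Pa = 0.1906 kbar
unconsolidated mud: 1830 kg/m³ × 9.8 m/s² × 386 m = 6.923×10^6 Pa = 0.06923 kbar
andesite: 2610 kg/m³ × 9.8 m/s² × 4263 m = 1.090×10^8 Pa = 1.090 kbar
dunite: 3250 kg/m³ × 9.8 m/s² × 35973 m = 1.146×10^9 Pa = 11.46 kbar
upper-mantle rock: 3270 kg/m³ × 9.8 m/s² × 38691 m = 1.240×10^9 Pa = 12.40 kbar
Total = 0.1906 + 0.06923 + 1.090 + 11.46 + 12.40 = 25.207 kbar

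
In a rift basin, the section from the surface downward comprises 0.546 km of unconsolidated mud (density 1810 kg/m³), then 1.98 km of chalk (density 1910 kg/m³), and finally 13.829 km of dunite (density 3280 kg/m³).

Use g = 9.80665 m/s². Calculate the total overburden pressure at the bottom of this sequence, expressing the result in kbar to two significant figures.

unconsolidated mud: 1810 kg/m³ × 9.80665 m/s² × 546 m = 9.692×10^6 Pa = 0.09692 kbar
chalk: 1910 kg/m³ × 9.80665 m/s² × 1980 m = 3.709×10^7 Pa = 0.3709 kbar
dunite: 3280 kg/m³ × 9.80665 m/s² × 13829 m = 4.448×10^8 Pa = 4.448 kbar
Total = 0.09692 + 0.3709 + 4.448 = 4.9160 kbar

4.9 kbar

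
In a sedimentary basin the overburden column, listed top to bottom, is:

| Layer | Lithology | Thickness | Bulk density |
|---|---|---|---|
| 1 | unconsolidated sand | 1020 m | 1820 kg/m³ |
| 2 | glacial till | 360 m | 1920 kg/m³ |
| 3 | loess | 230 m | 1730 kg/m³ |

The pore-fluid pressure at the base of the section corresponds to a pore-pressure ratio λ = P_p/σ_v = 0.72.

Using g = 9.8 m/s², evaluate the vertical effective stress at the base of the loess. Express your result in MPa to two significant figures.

8.1 MPa

Overburden (lithostatic) stress σ_v:
unconsolidated sand: 1820 kg/m³ × 9.8 m/s² × 1020 m = 1.819×10^7 Pa = 18.19 MPa
glacial till: 1920 kg/m³ × 9.8 m/s² × 360 m = 6.774×10^6 Pa = 6.774 MPa
loess: 1730 kg/m³ × 9.8 m/s² × 230 m = 3.899×10^6 Pa = 3.899 MPa
Total = 18.19 + 6.774 + 3.899 = 28.866 MPa
Pore pressure P_p = λ·σ_v = 0.72 × 28.87 MPa = 20.78 MPa
Effective stress σ' = σ_v − P_p = 28.87 − 20.78 = 8.0825 MPa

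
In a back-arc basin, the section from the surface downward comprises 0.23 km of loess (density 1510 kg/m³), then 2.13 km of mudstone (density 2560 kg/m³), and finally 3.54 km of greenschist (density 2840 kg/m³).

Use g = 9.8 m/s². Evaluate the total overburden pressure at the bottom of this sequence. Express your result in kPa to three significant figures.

loess: 1510 kg/m³ × 9.8 m/s² × 230 m = 3.404×10^6 Pa = 3404 kPa
mudstone: 2560 kg/m³ × 9.8 m/s² × 2130 m = 5.344×10^7 Pa = 53437 kPa
greenschist: 2840 kg/m³ × 9.8 m/s² × 3540 m = 9.853×10^7 Pa = 98525 kPa
Total = 3404 + 53437 + 98525 = 1.5537×10^5 kPa

155000 kPa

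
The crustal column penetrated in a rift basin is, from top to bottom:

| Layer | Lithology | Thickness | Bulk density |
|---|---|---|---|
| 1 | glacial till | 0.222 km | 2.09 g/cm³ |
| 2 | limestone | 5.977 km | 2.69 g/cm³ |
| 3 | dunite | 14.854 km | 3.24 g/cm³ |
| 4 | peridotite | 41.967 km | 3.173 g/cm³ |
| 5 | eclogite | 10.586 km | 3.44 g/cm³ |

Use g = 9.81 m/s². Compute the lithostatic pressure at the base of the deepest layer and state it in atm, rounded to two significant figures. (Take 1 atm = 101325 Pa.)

23000 atm

glacial till: 2090 kg/m³ × 9.81 m/s² × 222 m = 4.552×10^6 Pa = 44.92 atm
limestone: 2690 kg/m³ × 9.81 m/s² × 5977 m = 1.577×10^8 Pa = 1557 atm
dunite: 3240 kg/m³ × 9.81 m/s² × 14854 m = 4.721×10^8 Pa = 4660 atm
peridotite: 3173 kg/m³ × 9.81 m/s² × 41967 m = 1.306×10^9 Pa = 12892 atm
eclogite: 3440 kg/m³ × 9.81 m/s² × 10586 m = 3.572×10^8 Pa = 3526 atm
Total = 44.92 + 1557 + 4660 + 12892 + 3526 = 22679 atm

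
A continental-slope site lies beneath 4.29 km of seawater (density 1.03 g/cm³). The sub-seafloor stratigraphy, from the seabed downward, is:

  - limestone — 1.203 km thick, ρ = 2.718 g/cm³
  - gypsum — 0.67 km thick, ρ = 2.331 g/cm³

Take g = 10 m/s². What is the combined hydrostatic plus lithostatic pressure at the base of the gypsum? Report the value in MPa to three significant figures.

seawater: 1030 kg/m³ × 10 m/s² × 4290 m = 4.419×10^7 Pa = 44.19 MPa
limestone: 2718 kg/m³ × 10 m/s² × 1203 m = 3.270×10^7 Pa = 32.70 MPa
gypsum: 2331 kg/m³ × 10 m/s² × 670 m = 1.562×10^7 Pa = 15.62 MPa
Total = 44.19 + 32.70 + 15.62 = 92.502 MPa

92.5 MPa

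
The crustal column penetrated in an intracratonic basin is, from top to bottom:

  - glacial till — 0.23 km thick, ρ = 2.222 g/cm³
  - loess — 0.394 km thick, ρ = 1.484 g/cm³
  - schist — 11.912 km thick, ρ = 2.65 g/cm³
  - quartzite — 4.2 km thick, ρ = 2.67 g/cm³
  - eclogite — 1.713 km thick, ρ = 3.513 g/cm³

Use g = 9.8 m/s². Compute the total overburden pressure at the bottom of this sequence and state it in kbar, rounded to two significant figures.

glacial till: 2222 kg/m³ × 9.8 m/s² × 230 m = 5.008×10^6 Pa = 0.05008 kbar
loess: 1484 kg/m³ × 9.8 m/s² × 394 m = 5.730×10^6 Pa = 0.05730 kbar
schist: 2650 kg/m³ × 9.8 m/s² × 11912 m = 3.094×10^8 Pa = 3.094 kbar
quartzite: 2670 kg/m³ × 9.8 m/s² × 4200 m = 1.099×10^8 Pa = 1.099 kbar
eclogite: 3513 kg/m³ × 9.8 m/s² × 1713 m = 5.897×10^7 Pa = 0.5897 kbar
Total = 0.05008 + 0.05730 + 3.094 + 1.099 + 0.5897 = 4.8896 kbar

4.9 kbar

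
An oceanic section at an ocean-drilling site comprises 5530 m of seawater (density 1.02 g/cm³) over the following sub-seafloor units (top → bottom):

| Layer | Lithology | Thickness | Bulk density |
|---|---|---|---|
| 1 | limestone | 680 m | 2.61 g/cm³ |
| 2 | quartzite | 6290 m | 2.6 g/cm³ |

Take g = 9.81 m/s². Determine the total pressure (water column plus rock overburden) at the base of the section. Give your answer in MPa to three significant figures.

233 MPa

seawater: 1020 kg/m³ × 9.81 m/s² × 5530 m = 5.533×10^7 Pa = 55.33 MPa
limestone: 2610 kg/m³ × 9.81 m/s² × 680 m = 1.741×10^7 Pa = 17.41 MPa
quartzite: 2600 kg/m³ × 9.81 m/s² × 6290 m = 1.604×10^8 Pa = 160.4 MPa
Total = 55.33 + 17.41 + 160.4 = 233.18 MPa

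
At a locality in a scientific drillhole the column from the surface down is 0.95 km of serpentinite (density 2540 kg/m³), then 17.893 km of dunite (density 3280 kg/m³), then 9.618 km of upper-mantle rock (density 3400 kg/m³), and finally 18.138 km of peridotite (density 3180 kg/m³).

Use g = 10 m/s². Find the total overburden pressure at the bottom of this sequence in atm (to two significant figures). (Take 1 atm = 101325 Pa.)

serpentinite: 2540 kg/m³ × 10 m/s² × 950 m = 2.413×10^7 Pa = 238.1 atm
dunite: 3280 kg/m³ × 10 m/s² × 17893 m = 5.869×10^8 Pa = 5792 atm
upper-mantle rock: 3400 kg/m³ × 10 m/s² × 9618 m = 3.270×10^8 Pa = 3227 atm
peridotite: 3180 kg/m³ × 10 m/s² × 18138 m = 5.768×10^8 Pa = 5692 atm
Total = 238.1 + 5792 + 3227 + 5692 = 14950 atm

15000 atm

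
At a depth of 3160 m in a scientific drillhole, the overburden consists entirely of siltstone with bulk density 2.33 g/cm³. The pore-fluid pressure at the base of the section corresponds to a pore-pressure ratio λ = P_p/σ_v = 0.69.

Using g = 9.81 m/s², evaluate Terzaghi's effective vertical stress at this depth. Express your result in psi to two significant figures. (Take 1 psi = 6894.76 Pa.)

3200 psi

Overburden (lithostatic) stress σ_v:
siltstone: 2330 kg/m³ × 9.81 m/s² × 3160 m = 7.223×10^7 Pa = 72.23 MPa
Pore pressure P_p = λ·σ_v = 0.69 × 72.23 MPa = 49.84 MPa
Effective stress σ' = σ_v − P_p = 72.23 − 49.84 = 22.391 MPa = 3247.5 psi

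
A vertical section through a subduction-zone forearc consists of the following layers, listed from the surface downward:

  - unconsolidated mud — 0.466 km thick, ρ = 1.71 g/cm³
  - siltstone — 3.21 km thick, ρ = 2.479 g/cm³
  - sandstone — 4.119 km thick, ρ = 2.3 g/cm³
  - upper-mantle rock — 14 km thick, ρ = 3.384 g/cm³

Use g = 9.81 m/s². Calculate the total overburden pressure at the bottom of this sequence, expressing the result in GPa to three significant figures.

0.644 GPa

unconsolidated mud: 1710 kg/m³ × 9.81 m/s² × 466 m = 7.817×10^6 Pa = 7.817×10^-3 GPa
siltstone: 2479 kg/m³ × 9.81 m/s² × 3210 m = 7.806×10^7 Pa = 0.07806 GPa
sandstone: 2300 kg/m³ × 9.81 m/s² × 4119 m = 9.294×10^7 Pa = 0.09294 GPa
upper-mantle rock: 3384 kg/m³ × 9.81 m/s² × 14000 m = 4.648×10^8 Pa = 0.4648 GPa
Total = 7.817×10^-3 + 0.07806 + 0.09294 + 0.4648 = 0.64358 GPa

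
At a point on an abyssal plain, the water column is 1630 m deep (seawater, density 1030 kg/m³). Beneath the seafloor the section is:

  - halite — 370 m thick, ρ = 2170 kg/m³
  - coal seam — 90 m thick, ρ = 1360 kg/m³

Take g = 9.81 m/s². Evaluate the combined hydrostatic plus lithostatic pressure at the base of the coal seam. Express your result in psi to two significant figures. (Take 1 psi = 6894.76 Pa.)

seawater: 1030 kg/m³ × 9.81 m/s² × 1630 m = 1.647×10^7 Pa = 2389 psi
halite: 2170 kg/m³ × 9.81 m/s² × 370 m = 7.876×10^6 Pa = 1142 psi
coal seam: 1360 kg/m³ × 9.81 m/s² × 90 m = 1.201×10^6 Pa = 174.2 psi
Total = 2389 + 1142 + 174.2 = 3705.3 psi

3700 psi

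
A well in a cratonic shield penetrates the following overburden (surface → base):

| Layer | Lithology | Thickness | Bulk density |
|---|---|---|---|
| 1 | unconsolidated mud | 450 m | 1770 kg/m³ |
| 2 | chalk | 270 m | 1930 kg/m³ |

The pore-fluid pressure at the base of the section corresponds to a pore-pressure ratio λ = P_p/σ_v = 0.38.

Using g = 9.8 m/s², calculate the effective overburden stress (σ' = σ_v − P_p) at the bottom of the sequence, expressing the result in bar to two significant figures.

Overburden (lithostatic) stress σ_v:
unconsolidated mud: 1770 kg/m³ × 9.8 m/s² × 450 m = 7.806×10^6 Pa = 7.806 MPa
chalk: 1930 kg/m³ × 9.8 m/s² × 270 m = 5.107×10^6 Pa = 5.107 MPa
Total = 7.806 + 5.107 = 12.912 MPa
Pore pressure P_p = λ·σ_v = 0.38 × 12.91 MPa = 4.907 MPa
Effective stress σ' = σ_v − P_p = 12.91 − 4.907 = 8.0057 MPa = 80.057 bar

80 bar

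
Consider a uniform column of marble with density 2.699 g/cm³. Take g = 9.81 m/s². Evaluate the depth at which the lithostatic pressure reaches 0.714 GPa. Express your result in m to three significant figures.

h = P/(ρg) = 0.714 GPa / (2699 kg/m³ × 9.81 m/s²) = 7.140×10^8 Pa / 26477 Pa/m = 26967 m

27000 m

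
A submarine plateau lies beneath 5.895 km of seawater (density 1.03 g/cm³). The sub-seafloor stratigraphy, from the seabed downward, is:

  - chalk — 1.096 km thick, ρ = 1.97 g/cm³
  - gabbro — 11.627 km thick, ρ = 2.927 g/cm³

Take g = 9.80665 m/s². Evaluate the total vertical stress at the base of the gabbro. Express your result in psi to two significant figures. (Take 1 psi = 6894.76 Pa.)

60000 psi

seawater: 1030 kg/m³ × 9.80665 m/s² × 5895 m = 5.954×10^7 Pa = 8636 psi
chalk: 1970 kg/m³ × 9.80665 m/s² × 1096 m = 2.117×10^7 Pa = 3071 psi
gabbro: 2927 kg/m³ × 9.80665 m/s² × 11627 m = 3.337×10^8 Pa = 48405 psi
Total = 8636 + 3071 + 48405 = 60112 psi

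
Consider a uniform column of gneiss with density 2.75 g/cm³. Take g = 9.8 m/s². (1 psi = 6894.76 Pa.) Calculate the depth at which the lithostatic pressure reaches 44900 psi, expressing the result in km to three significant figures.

h = P/(ρg) = 44900 psi / (2750 kg/m³ × 9.8 m/s²) = 3.096×10^8 Pa / 26950 Pa/m = 11487 m
= 11.487 km

11.5 km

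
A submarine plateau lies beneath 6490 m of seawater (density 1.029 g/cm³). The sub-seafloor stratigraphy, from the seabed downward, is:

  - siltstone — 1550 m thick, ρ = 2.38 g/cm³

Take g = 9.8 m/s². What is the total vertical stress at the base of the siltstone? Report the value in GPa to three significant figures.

seawater: 1029 kg/m³ × 9.8 m/s² × 6490 m = 6.545×10^7 Pa = 0.06545 GPa
siltstone: 2380 kg/m³ × 9.8 m/s² × 1550 m = 3.615×10^7 Pa = 0.03615 GPa
Total = 0.06545 + 0.03615 = 0.10160 GPa

0.102 GPa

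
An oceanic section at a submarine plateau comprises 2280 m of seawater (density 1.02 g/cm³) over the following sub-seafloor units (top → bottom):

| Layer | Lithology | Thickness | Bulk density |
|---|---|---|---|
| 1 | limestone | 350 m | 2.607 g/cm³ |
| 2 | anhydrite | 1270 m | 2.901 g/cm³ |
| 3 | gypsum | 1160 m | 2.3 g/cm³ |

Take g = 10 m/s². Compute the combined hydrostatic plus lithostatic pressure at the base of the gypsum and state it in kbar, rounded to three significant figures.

seawater: 1020 kg/m³ × 10 m/s² × 2280 m = 2.326×10^7 Pa = 0.2326 kbar
limestone: 2607 kg/m³ × 10 m/s² × 350 m = 9.124×10^6 Pa = 0.09125 kbar
anhydrite: 2901 kg/m³ × 10 m/s² × 1270 m = 3.684×10^7 Pa = 0.3684 kbar
gypsum: 2300 kg/m³ × 10 m/s² × 1160 m = 2.668×10^7 Pa = 0.2668 kbar
Total = 0.2326 + 0.09125 + 0.3684 + 0.2668 = 0.95903 kbar

0.959 kbar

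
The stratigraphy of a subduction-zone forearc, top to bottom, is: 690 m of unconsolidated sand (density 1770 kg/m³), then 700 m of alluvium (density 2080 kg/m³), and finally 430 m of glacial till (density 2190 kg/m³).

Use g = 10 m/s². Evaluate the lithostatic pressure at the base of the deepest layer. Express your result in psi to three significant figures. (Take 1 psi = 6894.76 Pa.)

unconsolidated sand: 1770 kg/m³ × 10 m/s² × 690 m = 1.221×10^7 Pa = 1771 psi
alluvium: 2080 kg/m³ × 10 m/s² × 700 m = 1.456×10^7 Pa = 2112 psi
glacial till: 2190 kg/m³ × 10 m/s² × 430 m = 9.417×10^6 Pa = 1366 psi
Total = 1771 + 2112 + 1366 = 5248.9 psi

5250 psi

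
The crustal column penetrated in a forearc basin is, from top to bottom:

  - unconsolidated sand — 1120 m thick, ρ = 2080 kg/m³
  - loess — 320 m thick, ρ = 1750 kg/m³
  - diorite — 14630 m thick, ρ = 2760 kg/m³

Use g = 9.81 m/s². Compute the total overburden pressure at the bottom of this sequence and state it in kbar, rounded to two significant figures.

unconsolidated sand: 2080 kg/m³ × 9.81 m/s² × 1120 m = 2.285×10^7 Pa = 0.2285 kbar
loess: 1750 kg/m³ × 9.81 m/s² × 320 m = 5.494×10^6 Pa = 0.05494 kbar
diorite: 2760 kg/m³ × 9.81 m/s² × 14630 m = 3.961×10^8 Pa = 3.961 kbar
Total = 0.2285 + 0.05494 + 3.961 = 4.2446 kbar

4.2 kbar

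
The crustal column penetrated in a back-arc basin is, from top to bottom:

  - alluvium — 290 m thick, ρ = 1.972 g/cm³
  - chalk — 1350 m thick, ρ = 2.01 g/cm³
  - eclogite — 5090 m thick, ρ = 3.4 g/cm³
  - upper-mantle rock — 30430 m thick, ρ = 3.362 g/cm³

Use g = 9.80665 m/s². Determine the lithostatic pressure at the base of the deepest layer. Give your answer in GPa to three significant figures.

alluvium: 1972 kg/m³ × 9.80665 m/s² × 290 m = 5.608×10^6 Pa = 5.608×10^-3 GPa
chalk: 2010 kg/m³ × 9.80665 m/s² × 1350 m = 2.661×10^7 Pa = 0.02661 GPa
eclogite: 3400 kg/m³ × 9.80665 m/s² × 5090 m = 1.697×10^8 Pa = 0.1697 GPa
upper-mantle rock: 3362 kg/m³ × 9.80665 m/s² × 30430 m = 1.003×10^9 Pa = 1.003 GPa
Total = 5.608×10^-3 + 0.02661 + 0.1697 + 1.003 = 1.2052 GPa

1.21 GPa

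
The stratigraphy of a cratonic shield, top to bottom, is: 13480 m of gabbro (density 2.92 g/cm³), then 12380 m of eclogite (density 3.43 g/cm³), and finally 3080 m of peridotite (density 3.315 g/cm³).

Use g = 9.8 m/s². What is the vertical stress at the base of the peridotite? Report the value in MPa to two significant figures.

900 MPa

gabbro: 2920 kg/m³ × 9.8 m/s² × 13480 m = 3.857×10^8 Pa = 385.7 MPa
eclogite: 3430 kg/m³ × 9.8 m/s² × 12380 m = 4.161×10^8 Pa = 416.1 MPa
peridotite: 3315 kg/m³ × 9.8 m/s² × 3080 m = 1.001×10^8 Pa = 100.1 MPa
Total = 385.7 + 416.1 + 100.1 = 901.94 MPa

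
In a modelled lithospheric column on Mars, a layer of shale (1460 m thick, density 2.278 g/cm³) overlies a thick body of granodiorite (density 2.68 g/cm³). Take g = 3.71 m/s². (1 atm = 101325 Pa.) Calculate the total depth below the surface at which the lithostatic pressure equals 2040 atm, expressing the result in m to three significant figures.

Pressure at base of upper layers: 2278×3.71×1460 = 1.234×10^7 Pa = 121.8 atm
Remaining pressure to be supplied by granodiorite: 2.067×10^8 − 1.234×10^7 = 1.944×10^8 Pa
Additional depth in granodiorite = 1.944×10^8 Pa / (2680 kg/m³ × 3.71 m/s²) = 19548 m
Total depth = 1460 m + 19548 m = 21008 m

21000 m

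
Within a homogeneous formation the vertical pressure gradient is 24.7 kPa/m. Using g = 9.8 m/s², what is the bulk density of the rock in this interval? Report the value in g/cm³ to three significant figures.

ρ = (dP/dz)/g = 24.7 kPa/m / 9.8 m/s² = 24700 Pa/m / 9.8 m/s² = 2520.4 kg/m³
= 2.520 g/cm³

2.52 g/cm³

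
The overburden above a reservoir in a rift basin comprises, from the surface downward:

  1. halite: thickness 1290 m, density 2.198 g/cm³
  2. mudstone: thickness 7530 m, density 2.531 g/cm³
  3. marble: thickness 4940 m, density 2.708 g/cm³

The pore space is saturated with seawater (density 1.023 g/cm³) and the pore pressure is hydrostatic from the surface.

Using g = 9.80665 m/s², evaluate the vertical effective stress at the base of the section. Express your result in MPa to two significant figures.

210 MPa

Overburden (lithostatic) stress σ_v:
halite: 2198 kg/m³ × 9.80665 m/s² × 1290 m = 2.781×10^7 Pa = 27.81 MPa
mudstone: 2531 kg/m³ × 9.80665 m/s² × 7530 m = 1.869×10^8 Pa = 186.9 MPa
marble: 2708 kg/m³ × 9.80665 m/s² × 4940 m = 1.312×10^8 Pa = 131.2 MPa
Total = 27.81 + 186.9 + 131.2 = 345.89 MPa
Pore pressure P_p = 1023 kg/m³ × 9.80665 m/s² × 13760 m = 1.380×10^8 Pa = 138.0 MPa
Effective stress σ' = σ_v − P_p = 345.9 − 138.0 = 207.85 MPa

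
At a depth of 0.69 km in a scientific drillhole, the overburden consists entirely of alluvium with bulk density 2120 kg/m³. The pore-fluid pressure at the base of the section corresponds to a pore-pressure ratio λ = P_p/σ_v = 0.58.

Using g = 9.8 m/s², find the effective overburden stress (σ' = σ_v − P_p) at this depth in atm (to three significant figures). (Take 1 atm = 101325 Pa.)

59.4 atm

Overburden (lithostatic) stress σ_v:
alluvium: 2120 kg/m³ × 9.8 m/s² × 690 m = 1.434×10^7 Pa = 14.34 MPa
Pore pressure P_p = λ·σ_v = 0.58 × 14.34 MPa = 8.315 MPa
Effective stress σ' = σ_v − P_p = 14.34 − 8.315 = 6.0209 MPa = 59.422 atm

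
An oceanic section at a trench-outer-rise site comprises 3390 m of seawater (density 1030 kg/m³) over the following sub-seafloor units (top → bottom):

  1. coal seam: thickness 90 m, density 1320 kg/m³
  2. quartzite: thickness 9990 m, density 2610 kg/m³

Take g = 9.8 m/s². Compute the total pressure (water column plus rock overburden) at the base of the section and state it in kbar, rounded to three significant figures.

2.91 kbar

seawater: 1030 kg/m³ × 9.8 m/s² × 3390 m = 3.422×10^7 Pa = 0.3422 kbar
coal seam: 1320 kg/m³ × 9.8 m/s² × 90 m = 1.164×10^6 Pa = 0.01164 kbar
quartzite: 2610 kg/m³ × 9.8 m/s² × 9990 m = 2.555×10^8 Pa = 2.555 kbar
Total = 0.3422 + 0.01164 + 2.555 = 2.9091 kbar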